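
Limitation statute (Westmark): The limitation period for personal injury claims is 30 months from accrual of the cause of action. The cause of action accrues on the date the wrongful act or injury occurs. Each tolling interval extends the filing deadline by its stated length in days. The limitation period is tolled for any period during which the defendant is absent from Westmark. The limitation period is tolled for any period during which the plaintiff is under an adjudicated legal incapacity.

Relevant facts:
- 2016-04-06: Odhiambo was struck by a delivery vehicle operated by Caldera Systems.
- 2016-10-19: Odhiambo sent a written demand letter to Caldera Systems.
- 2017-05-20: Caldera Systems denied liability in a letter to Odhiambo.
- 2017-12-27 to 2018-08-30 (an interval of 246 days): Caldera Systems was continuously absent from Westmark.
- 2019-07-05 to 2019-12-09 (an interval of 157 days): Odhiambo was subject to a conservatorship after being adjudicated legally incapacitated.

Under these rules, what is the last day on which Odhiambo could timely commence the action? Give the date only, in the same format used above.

2019-06-09

The cause of action accrued on 2016-04-06, the date of the act.
The untolled deadline — 30 months after 2016-04-06 — is 2018-10-06.
The defendant's absence from the jurisdiction from 2017-12-27 to 2018-08-30 tolled the period for 246 days, extending the deadline to 2019-06-09.
The plaintiff's legal incapacity from 2019-07-05 to 2019-12-09 began after the period had already run on 2019-06-09, so it has no tolling effect.
Nothing else in the chronology tolls or restarts the period.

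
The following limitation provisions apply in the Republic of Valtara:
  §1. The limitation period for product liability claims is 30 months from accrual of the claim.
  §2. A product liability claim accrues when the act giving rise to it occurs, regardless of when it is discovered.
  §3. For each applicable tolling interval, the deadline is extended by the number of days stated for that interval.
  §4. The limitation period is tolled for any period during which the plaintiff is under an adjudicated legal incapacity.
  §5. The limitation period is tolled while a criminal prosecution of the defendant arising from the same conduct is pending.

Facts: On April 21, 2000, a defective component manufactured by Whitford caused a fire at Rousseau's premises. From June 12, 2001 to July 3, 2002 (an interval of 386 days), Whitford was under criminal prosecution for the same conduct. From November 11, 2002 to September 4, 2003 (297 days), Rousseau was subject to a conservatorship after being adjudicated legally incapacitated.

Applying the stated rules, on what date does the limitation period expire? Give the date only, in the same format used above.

The claim accrued on April 21, 2000, the date of the act.
The untolled deadline — 30 months after April 21, 2000 — is October 21, 2002.
The period was tolled for 386 days by the pending criminal prosecution (June 12, 2001 to July 3, 2002), pushing the deadline to November 11, 2003.
The plaintiff's legal incapacity from November 11, 2002 to September 4, 2003 tolled the period for 297 days, extending the deadline to September 3, 2004.

September 3, 2004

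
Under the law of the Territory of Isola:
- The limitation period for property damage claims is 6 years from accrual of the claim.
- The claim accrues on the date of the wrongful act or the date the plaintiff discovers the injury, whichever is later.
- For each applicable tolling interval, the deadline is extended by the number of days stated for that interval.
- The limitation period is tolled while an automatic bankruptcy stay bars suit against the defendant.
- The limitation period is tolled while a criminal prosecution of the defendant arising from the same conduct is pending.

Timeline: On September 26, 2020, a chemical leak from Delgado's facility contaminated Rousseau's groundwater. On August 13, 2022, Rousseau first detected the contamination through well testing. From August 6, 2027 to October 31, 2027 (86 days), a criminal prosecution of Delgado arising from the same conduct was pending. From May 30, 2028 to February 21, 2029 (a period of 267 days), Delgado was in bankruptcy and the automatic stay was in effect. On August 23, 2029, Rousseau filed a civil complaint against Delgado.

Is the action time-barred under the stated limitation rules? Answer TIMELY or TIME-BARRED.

Because discovery on August 13, 2022 post-dates the September 26, 2020 act, accrual under the later-of rule falls on August 13, 2022.
The untolled deadline — 6 years after August 13, 2022 — is August 13, 2028.
Because the pending criminal prosecution ran from August 6, 2027 to October 31, 2027, the deadline is extended by 86 days to November 7, 2028.
The period was tolled for 267 days by the automatic bankruptcy stay (May 30, 2028 to February 21, 2029), pushing the deadline to August 1, 2029.
Filing on August 23, 2029 missed the August 1, 2029 deadline — the action is time-barred.

TIME-BARRED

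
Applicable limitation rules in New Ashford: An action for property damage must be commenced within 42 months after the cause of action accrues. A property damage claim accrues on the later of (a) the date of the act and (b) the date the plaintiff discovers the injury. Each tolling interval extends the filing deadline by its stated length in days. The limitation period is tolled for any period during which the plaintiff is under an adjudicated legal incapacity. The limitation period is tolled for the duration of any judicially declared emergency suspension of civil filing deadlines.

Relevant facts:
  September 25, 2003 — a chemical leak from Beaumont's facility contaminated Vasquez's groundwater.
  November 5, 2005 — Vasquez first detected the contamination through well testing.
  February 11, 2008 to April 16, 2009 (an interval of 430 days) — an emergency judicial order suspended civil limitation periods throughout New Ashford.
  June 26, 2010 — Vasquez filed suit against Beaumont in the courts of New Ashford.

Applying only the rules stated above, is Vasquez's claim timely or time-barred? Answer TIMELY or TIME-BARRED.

TIMELY

Because discovery on November 5, 2005 post-dates the September 25, 2003 act, accrual under the later-of rule falls on November 5, 2005.
The untolled deadline — 42 months after November 5, 2005 — is May 5, 2009.
The emergency suspension of filing deadlines from February 11, 2008 to April 16, 2009 tolled the period for 430 days, extending the deadline to July 9, 2010.
Filing on June 26, 2010 beat the July 9, 2010 deadline — the action is timely.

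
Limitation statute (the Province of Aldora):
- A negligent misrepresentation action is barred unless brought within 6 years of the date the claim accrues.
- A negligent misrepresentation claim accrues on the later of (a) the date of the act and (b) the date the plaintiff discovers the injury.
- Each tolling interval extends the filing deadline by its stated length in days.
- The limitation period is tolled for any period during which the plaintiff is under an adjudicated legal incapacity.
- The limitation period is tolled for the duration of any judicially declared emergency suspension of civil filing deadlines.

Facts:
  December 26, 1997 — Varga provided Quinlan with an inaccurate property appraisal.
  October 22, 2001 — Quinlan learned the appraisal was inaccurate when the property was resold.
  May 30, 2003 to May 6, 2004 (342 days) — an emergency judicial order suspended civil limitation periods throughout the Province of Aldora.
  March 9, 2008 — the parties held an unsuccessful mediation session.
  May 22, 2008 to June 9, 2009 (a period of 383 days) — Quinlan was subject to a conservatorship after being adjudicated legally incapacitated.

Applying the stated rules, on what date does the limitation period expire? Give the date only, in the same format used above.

October 16, 2009

The claim accrued on October 22, 2001 — the later of the December 26, 1997 act and the October 22, 2001 discovery.
Adding the 6 years base period to October 22, 2001 gives a deadline of October 22, 2007, before any tolling.
Because the emergency suspension of filing deadlines ran from May 30, 2003 to May 6, 2004, the deadline is extended by 342 days to September 28, 2008.
Because the plaintiff's legal incapacity ran from May 22, 2008 to June 9, 2009, the deadline is extended by 383 days to October 16, 2009.
The other events in the timeline have no effect on the limitation period under the stated rules.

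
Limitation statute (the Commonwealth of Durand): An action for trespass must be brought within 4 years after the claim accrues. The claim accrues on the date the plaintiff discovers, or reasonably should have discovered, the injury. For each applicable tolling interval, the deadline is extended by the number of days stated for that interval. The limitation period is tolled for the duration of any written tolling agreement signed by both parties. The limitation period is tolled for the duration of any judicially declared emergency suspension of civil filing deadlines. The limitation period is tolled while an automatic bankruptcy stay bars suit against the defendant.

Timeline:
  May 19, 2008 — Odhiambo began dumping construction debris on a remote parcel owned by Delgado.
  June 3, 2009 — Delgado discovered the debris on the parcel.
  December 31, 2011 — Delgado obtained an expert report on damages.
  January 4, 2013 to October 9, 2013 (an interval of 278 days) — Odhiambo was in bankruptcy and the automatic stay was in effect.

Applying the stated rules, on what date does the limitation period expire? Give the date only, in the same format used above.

Accrual is tied to discovery, so the period began on June 3, 2009 rather than on May 19, 2008 when the act occurred.
The untolled deadline — 4 years after June 3, 2009 — is June 3, 2013.
Because the automatic bankruptcy stay ran from January 4, 2013 to October 9, 2013, the deadline is extended by 278 days to March 8, 2014.
The other events in the timeline have no effect on the limitation period under the stated rules.

March 8, 2014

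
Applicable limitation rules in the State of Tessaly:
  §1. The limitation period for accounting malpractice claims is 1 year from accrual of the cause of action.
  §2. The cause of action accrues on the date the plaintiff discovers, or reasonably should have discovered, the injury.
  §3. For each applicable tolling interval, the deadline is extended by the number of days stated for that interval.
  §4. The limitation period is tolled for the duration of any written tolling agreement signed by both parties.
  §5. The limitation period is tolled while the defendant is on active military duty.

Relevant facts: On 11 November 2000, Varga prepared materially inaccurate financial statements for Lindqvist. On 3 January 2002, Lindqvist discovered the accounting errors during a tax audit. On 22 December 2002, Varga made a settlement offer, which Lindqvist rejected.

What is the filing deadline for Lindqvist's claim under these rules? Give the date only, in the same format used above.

3 January 2003

Accrual is tied to discovery, so the period began on 3 January 2002 rather than on 11 November 2000 when the act occurred.
The untolled deadline — 1 year after 3 January 2002 — is 3 January 2003.
Nothing else in the chronology tolls or restarts the period.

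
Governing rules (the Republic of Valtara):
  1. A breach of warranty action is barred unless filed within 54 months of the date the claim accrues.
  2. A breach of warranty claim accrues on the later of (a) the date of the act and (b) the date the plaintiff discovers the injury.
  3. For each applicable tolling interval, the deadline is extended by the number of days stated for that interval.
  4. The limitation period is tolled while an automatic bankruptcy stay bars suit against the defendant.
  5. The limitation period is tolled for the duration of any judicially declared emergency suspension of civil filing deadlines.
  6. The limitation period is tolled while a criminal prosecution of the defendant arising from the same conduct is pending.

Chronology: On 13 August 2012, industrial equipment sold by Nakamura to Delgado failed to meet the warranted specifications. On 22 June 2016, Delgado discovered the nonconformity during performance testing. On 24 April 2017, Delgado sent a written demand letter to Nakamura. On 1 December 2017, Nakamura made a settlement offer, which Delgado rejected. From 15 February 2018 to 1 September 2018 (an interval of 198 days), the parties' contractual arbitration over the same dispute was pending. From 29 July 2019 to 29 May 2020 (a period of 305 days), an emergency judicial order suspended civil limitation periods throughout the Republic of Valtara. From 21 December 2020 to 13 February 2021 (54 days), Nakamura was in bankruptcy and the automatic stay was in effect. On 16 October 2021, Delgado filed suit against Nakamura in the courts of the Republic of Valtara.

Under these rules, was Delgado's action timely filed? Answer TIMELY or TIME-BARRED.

TIMELY

The claim accrued on 22 June 2016 — the later of the 13 August 2012 act and the 22 June 2016 discovery.
The untolled deadline — 54 months after 22 June 2016 — is 22 December 2020.
The emergency suspension of filing deadlines from 29 July 2019 to 29 May 2020 tolled the period for 305 days, extending the deadline to 23 October 2021.
The period was tolled for 54 days by the automatic bankruptcy stay (21 December 2020 to 13 February 2021), pushing the deadline to 16 December 2021.
The pending related arbitration from 15 February 2018 to 1 September 2018 does not toll the period, because no stated rule makes a pending arbitration a tolling event.
Nothing else in the chronology tolls or restarts the period.
The 16 October 2021 filing precedes the 16 December 2021 deadline; the claim is timely.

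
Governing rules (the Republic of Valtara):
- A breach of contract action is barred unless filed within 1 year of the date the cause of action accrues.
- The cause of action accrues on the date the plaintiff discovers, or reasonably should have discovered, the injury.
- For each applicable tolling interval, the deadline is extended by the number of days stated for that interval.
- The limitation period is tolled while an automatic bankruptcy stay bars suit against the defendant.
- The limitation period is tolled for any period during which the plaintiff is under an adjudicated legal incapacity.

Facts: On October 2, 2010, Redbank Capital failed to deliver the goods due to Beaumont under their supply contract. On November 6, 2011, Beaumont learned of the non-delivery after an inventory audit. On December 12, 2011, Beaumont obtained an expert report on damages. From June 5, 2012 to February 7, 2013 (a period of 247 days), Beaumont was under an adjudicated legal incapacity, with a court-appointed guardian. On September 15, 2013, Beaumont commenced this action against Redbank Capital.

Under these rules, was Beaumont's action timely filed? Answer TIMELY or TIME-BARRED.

TIME-BARRED

Accrual is tied to discovery, so the period began on November 6, 2011 rather than on October 2, 2010 when the act occurred.
Adding the 1 year base period to November 6, 2011 gives a deadline of November 6, 2012, before any tolling.
The plaintiff's legal incapacity from June 5, 2012 to February 7, 2013 tolled the period for 247 days, extending the deadline to July 11, 2013.
The other events in the timeline have no effect on the limitation period under the stated rules.
Filing on September 15, 2013 missed the July 11, 2013 deadline — the action is time-barred.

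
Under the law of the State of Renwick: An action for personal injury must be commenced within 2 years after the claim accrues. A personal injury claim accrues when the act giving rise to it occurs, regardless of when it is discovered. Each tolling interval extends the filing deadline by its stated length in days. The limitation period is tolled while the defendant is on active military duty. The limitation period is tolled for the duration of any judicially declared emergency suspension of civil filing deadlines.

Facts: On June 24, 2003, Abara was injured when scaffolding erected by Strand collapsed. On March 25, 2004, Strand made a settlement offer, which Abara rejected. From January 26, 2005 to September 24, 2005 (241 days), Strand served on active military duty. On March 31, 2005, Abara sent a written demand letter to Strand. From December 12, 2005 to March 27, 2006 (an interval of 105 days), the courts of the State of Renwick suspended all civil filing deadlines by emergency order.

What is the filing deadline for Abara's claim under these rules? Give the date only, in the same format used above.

June 5, 2006

The limitation period began to run on June 24, 2003.
2 years from June 24, 2003 is June 24, 2005.
Because the defendant's active military service ran from January 26, 2005 to September 24, 2005, the deadline is extended by 241 days to February 20, 2006.
The emergency suspension of filing deadlines from December 12, 2005 to March 27, 2006 tolled the period for 105 days, extending the deadline to June 5, 2006.
The other events in the timeline have no effect on the limitation period under the stated rules.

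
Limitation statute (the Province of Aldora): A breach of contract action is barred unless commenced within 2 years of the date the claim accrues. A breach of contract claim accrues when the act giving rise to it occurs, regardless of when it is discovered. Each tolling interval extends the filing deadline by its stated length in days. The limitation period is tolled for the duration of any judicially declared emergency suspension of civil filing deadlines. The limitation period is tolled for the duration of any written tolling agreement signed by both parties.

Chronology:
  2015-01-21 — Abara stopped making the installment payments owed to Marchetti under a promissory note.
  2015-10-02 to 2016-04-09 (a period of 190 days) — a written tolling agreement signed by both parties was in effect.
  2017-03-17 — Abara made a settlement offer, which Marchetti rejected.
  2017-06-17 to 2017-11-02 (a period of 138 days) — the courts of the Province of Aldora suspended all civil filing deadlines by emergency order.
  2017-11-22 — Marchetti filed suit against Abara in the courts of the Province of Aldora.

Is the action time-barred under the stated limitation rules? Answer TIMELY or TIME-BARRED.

TIMELY

The claim accrued on 2015-01-21, the date of the act.
Adding the 2 years base period to 2015-01-21 gives a deadline of 2017-01-21, before any tolling.
Because the written tolling agreement ran from 2015-10-02 to 2016-04-09, the deadline is extended by 190 days to 2017-07-30.
The period was tolled for 138 days by the emergency suspension of filing deadlines (2017-06-17 to 2017-11-02), pushing the deadline to 2017-12-15.
The other events in the timeline have no effect on the limitation period under the stated rules.
The 2017-11-22 filing precedes the 2017-12-15 deadline; the claim is timely.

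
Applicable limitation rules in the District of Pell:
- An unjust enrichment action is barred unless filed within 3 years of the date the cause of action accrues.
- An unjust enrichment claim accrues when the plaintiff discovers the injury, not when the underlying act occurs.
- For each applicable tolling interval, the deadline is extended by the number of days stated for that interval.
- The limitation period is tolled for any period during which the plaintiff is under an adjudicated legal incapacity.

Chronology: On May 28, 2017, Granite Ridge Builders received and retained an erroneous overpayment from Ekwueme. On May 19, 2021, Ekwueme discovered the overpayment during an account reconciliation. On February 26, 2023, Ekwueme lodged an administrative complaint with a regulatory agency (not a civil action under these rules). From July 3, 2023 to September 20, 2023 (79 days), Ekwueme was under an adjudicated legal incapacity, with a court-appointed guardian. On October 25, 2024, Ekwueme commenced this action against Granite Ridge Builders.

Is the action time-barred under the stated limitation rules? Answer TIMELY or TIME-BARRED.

The claim did not accrue until Ekwueme discovered the injury on May 19, 2021; the May 28, 2017 act date does not start the clock under the stated rule.
3 years from May 19, 2021 is May 19, 2024.
The plaintiff's legal incapacity from July 3, 2023 to September 20, 2023 tolled the period for 79 days, extending the deadline to August 6, 2024.
None of the other events listed affects the running of the period under the stated rules.
Filing on October 25, 2024 missed the August 6, 2024 deadline — the action is time-barred.

TIME-BARRED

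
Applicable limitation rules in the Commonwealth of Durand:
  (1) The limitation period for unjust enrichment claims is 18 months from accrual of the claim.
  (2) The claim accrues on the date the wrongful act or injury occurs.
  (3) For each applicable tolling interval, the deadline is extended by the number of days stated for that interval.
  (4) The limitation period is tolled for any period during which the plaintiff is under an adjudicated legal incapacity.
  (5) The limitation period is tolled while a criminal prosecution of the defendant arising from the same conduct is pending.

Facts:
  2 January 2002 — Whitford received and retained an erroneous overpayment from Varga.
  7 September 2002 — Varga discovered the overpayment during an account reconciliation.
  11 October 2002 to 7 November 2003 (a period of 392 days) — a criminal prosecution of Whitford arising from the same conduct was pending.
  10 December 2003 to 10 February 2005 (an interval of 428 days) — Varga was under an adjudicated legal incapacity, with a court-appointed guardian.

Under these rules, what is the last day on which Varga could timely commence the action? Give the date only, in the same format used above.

29 September 2005

Accrual is governed by the date of the act, so the period began to run on 2 January 2002; the later discovery on 7 September 2002 is irrelevant under the stated rule.
Adding the 18 months base period to 2 January 2002 gives a deadline of 2 July 2003, before any tolling.
The period was tolled for 392 days by the pending criminal prosecution (11 October 2002 to 7 November 2003), pushing the deadline to 28 July 2004.
The period was tolled for 428 days by the plaintiff's legal incapacity (10 December 2003 to 10 February 2005), pushing the deadline to 29 September 2005.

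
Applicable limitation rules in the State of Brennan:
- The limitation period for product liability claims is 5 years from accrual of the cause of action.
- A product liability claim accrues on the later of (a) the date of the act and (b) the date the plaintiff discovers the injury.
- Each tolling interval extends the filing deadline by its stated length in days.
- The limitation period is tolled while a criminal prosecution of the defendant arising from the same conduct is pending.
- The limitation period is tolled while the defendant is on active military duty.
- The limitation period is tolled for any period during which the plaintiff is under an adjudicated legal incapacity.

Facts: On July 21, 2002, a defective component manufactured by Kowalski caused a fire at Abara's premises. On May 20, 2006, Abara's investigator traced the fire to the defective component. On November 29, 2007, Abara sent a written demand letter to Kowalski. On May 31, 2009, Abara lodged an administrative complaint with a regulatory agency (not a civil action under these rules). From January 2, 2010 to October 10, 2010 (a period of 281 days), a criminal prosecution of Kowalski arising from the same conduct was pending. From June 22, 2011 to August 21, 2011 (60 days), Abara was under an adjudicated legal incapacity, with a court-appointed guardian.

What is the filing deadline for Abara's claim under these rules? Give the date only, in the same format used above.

April 25, 2012

The claim accrued on May 20, 2006 — the later of the July 21, 2002 act and the May 20, 2006 discovery.
5 years from May 20, 2006 is May 20, 2011.
The pending criminal prosecution from January 2, 2010 to October 10, 2010 tolled the period for 281 days, extending the deadline to February 25, 2012.
The plaintiff's legal incapacity from June 22, 2011 to August 21, 2011 tolled the period for 60 days, extending the deadline to April 25, 2012.
None of the other events listed affects the running of the period under the stated rules.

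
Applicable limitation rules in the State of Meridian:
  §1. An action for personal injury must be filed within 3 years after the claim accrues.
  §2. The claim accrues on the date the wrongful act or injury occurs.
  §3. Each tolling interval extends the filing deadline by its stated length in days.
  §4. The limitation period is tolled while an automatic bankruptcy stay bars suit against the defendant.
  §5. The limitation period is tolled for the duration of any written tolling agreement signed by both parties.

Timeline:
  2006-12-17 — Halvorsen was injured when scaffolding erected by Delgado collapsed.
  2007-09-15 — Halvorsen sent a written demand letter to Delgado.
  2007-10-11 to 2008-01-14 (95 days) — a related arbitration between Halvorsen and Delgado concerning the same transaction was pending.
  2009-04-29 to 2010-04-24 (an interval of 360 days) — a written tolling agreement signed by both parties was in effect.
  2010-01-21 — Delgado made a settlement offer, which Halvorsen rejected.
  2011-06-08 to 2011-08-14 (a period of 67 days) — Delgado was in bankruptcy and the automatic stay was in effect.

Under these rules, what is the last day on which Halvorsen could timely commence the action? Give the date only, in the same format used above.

The limitation period began to run on 2006-12-17.
Adding the 3 years base period to 2006-12-17 gives a deadline of 2009-12-17, before any tolling.
Because the written tolling agreement ran from 2009-04-29 to 2010-04-24, the deadline is extended by 360 days to 2010-12-12.
The automatic bankruptcy stay starting 2011-06-08 came too late — the period had run on 2010-12-12 — and so does not extend the deadline.
Although a pending arbitration ran from 2007-10-11 to 2008-01-14, the stated rules do not make that a tolling event, so it is disregarded.
Nothing else in the chronology tolls or restarts the period.

2010-12-12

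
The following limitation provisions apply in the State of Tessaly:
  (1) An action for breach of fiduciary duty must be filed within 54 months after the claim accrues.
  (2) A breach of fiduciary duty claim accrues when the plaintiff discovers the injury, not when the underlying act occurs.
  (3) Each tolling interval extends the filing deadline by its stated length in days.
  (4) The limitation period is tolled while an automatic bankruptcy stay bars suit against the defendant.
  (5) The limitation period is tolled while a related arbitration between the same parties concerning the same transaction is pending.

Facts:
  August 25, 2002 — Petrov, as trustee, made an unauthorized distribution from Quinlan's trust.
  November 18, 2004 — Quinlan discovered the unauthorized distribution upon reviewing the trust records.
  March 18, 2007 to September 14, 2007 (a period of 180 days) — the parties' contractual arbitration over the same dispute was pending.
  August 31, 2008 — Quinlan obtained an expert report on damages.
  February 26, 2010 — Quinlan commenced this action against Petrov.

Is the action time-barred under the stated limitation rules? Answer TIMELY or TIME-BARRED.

Under the discovery rule, the claim accrued on November 18, 2004, when Quinlan discovered the injury — not on the August 25, 2002 date of the underlying act.
54 months from November 18, 2004 is May 18, 2009.
The period was tolled for 180 days by the pending related arbitration (March 18, 2007 to September 14, 2007), pushing the deadline to November 14, 2009.
None of the other events listed affects the running of the period under the stated rules.
Quinlan filed on February 26, 2010, after the November 14, 2009 deadline, so the action is time-barred.

TIME-BARRED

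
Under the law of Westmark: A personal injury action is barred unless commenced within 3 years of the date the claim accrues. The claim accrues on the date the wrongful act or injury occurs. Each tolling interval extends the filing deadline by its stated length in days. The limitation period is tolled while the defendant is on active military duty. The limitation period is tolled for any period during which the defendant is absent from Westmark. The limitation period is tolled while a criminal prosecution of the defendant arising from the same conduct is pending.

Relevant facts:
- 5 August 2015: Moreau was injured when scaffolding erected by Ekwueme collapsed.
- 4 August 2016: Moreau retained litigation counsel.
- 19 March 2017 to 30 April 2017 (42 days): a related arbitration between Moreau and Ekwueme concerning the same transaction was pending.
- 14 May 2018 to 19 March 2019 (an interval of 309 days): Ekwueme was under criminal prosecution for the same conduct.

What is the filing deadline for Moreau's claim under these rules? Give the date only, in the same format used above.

The claim accrued on 5 August 2015, the date of the act.
The untolled deadline — 3 years after 5 August 2015 — is 5 August 2018.
The pending criminal prosecution from 14 May 2018 to 19 March 2019 tolled the period for 309 days, extending the deadline to 10 June 2019.
Although a pending arbitration ran from 19 March 2017 to 30 April 2017, the stated rules do not make that a tolling event, so it is disregarded.
The other events in the timeline have no effect on the limitation period under the stated rules.

10 June 2019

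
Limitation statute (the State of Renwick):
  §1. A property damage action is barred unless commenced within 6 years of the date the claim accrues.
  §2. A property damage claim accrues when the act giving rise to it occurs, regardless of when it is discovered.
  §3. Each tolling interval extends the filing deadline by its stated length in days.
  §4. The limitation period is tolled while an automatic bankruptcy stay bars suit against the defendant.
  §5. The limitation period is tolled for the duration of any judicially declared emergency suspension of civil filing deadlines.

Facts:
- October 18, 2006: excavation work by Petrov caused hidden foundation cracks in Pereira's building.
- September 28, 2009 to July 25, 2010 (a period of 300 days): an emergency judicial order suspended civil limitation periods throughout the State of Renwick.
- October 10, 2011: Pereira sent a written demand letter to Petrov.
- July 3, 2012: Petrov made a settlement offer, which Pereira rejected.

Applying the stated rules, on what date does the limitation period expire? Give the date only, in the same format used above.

August 14, 2013

The claim accrued on October 18, 2006, the date of the act.
The untolled deadline — 6 years after October 18, 2006 — is October 18, 2012.
Because the emergency suspension of filing deadlines ran from September 28, 2009 to July 25, 2010, the deadline is extended by 300 days to August 14, 2013.
Nothing else in the chronology tolls or restarts the period.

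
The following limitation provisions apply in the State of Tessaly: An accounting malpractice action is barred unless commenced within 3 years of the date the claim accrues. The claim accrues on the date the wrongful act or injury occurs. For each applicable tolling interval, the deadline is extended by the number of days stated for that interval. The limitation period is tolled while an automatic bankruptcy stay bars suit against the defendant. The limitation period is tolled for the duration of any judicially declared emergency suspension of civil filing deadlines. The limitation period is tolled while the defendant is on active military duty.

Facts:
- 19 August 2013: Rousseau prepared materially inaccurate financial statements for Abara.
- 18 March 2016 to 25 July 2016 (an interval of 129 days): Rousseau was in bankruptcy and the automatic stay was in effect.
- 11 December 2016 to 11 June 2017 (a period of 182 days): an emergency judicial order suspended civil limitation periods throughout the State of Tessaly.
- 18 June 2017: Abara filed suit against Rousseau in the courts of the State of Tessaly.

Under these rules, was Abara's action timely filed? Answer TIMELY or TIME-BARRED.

TIMELY

The claim accrued on 19 August 2013, the date of the act.
Adding the 3 years base period to 19 August 2013 gives a deadline of 19 August 2016, before any tolling.
The period was tolled for 129 days by the automatic bankruptcy stay (18 March 2016 to 25 July 2016), pushing the deadline to 26 December 2016.
The emergency suspension of filing deadlines from 11 December 2016 to 11 June 2017 tolled the period for 182 days, extending the deadline to 26 June 2017.
Abara filed on 18 June 2017, before the 26 June 2017 deadline, so the action is timely.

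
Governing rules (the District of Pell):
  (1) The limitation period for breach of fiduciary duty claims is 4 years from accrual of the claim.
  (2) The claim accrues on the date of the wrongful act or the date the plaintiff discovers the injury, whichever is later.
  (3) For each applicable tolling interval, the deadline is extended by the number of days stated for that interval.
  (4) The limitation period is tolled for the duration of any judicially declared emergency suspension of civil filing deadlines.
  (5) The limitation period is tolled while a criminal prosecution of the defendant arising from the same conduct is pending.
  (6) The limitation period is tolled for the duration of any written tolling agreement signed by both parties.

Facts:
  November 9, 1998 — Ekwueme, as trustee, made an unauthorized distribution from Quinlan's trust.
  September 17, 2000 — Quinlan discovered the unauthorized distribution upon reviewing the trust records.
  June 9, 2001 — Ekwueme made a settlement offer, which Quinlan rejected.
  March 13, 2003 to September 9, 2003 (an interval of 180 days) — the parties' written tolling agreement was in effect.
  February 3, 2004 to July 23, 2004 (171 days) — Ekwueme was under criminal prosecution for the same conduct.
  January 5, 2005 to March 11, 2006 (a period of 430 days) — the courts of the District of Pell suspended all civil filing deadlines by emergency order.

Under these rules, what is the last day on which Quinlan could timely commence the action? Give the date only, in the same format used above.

November 7, 2006

Taking the later of the act (November 9, 1998) and discovery (September 17, 2000), the claim accrued on September 17, 2000.
4 years from September 17, 2000 is September 17, 2004.
The written tolling agreement from March 13, 2003 to September 9, 2003 tolled the period for 180 days, extending the deadline to March 16, 2005.
Because the pending criminal prosecution ran from February 3, 2004 to July 23, 2004, the deadline is extended by 171 days to September 3, 2005.
Because the emergency suspension of filing deadlines ran from January 5, 2005 to March 11, 2006, the deadline is extended by 430 days to November 7, 2006.
The other events in the timeline have no effect on the limitation period under the stated rules.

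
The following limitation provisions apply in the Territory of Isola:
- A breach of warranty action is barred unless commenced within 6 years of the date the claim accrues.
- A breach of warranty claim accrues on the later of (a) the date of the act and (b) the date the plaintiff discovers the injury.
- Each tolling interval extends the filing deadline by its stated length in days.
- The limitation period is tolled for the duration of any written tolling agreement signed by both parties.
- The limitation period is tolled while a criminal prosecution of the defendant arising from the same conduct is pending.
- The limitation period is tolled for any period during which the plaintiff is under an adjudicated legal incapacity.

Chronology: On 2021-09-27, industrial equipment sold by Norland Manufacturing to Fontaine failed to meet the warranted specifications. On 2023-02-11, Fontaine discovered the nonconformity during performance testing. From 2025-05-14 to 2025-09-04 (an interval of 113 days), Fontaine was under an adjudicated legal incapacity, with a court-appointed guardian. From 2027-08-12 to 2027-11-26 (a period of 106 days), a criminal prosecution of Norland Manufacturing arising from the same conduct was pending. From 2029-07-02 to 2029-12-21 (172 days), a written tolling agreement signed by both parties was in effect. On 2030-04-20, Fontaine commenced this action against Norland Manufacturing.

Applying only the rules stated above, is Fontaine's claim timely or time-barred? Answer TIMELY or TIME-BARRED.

Taking the later of the act (2021-09-27) and discovery (2023-02-11), the claim accrued on 2023-02-11.
Adding the 6 years base period to 2023-02-11 gives a deadline of 2029-02-11, before any tolling.
Because the plaintiff's legal incapacity ran from 2025-05-14 to 2025-09-04, the deadline is extended by 113 days to 2029-06-04.
The period was tolled for 106 days by the pending criminal prosecution (2027-08-12 to 2027-11-26), pushing the deadline to 2029-09-18.
The written tolling agreement from 2029-07-02 to 2029-12-21 tolled the period for 172 days, extending the deadline to 2030-03-09.
The 2030-04-20 filing falls after the 2030-03-09 deadline; the claim is time-barred.

TIME-BARRED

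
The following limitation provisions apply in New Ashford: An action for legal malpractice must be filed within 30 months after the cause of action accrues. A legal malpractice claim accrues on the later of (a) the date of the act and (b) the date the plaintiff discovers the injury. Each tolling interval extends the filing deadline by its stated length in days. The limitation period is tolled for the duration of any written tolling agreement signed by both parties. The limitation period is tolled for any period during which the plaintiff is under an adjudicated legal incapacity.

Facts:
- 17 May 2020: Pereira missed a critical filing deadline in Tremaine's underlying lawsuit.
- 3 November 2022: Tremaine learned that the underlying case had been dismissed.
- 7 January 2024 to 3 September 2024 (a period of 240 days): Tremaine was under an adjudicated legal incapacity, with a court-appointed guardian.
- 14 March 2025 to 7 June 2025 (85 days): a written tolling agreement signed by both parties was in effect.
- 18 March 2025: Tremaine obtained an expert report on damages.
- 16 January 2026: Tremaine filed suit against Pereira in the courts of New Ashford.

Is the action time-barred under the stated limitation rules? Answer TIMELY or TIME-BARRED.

TIMELY

The claim accrued on 3 November 2022 — the later of the 17 May 2020 act and the 3 November 2022 discovery.
Adding the 30 months base period to 3 November 2022 gives a deadline of 3 May 2025, before any tolling.
Because the plaintiff's legal incapacity ran from 7 January 2024 to 3 September 2024, the deadline is extended by 240 days to 29 December 2025.
The written tolling agreement from 14 March 2025 to 7 June 2025 tolled the period for 85 days, extending the deadline to 24 March 2026.
The other events in the timeline have no effect on the limitation period under the stated rules.
Tremaine filed on 16 January 2026, before the 24 March 2026 deadline, so the action is timely.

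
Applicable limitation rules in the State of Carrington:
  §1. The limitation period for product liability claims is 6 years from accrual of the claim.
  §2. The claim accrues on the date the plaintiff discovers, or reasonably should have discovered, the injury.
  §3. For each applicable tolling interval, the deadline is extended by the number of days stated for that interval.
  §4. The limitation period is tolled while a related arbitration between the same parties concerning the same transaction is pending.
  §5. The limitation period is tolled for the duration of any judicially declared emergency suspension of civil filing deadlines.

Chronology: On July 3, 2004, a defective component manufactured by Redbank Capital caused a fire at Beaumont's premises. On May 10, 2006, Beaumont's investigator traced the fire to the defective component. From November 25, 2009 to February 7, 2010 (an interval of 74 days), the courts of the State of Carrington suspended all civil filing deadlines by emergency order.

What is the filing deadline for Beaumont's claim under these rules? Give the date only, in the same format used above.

July 23, 2012

The claim did not accrue until Beaumont discovered the injury on May 10, 2006; the July 3, 2004 act date does not start the clock under the stated rule.
Adding the 6 years base period to May 10, 2006 gives a deadline of May 10, 2012, before any tolling.
The emergency suspension of filing deadlines from November 25, 2009 to February 7, 2010 tolled the period for 74 days, extending the deadline to July 23, 2012.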